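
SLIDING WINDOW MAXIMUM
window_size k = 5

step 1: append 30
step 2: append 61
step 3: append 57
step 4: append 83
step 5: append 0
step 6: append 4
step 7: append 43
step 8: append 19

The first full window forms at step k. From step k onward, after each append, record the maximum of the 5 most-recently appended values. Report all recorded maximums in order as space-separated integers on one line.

Answer: 83 83 83 83

Derivation:
step 1: append 30 -> window=[30] (not full yet)
step 2: append 61 -> window=[30, 61] (not full yet)
step 3: append 57 -> window=[30, 61, 57] (not full yet)
step 4: append 83 -> window=[30, 61, 57, 83] (not full yet)
step 5: append 0 -> window=[30, 61, 57, 83, 0] -> max=83
step 6: append 4 -> window=[61, 57, 83, 0, 4] -> max=83
step 7: append 43 -> window=[57, 83, 0, 4, 43] -> max=83
step 8: append 19 -> window=[83, 0, 4, 43, 19] -> max=83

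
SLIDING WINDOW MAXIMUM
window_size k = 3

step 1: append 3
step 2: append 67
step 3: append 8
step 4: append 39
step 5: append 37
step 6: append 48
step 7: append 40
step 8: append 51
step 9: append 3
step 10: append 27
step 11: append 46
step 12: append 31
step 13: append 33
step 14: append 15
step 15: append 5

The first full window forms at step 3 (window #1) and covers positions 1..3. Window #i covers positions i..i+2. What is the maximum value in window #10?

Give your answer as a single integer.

step 1: append 3 -> window=[3] (not full yet)
step 2: append 67 -> window=[3, 67] (not full yet)
step 3: append 8 -> window=[3, 67, 8] -> max=67
step 4: append 39 -> window=[67, 8, 39] -> max=67
step 5: append 37 -> window=[8, 39, 37] -> max=39
step 6: append 48 -> window=[39, 37, 48] -> max=48
step 7: append 40 -> window=[37, 48, 40] -> max=48
step 8: append 51 -> window=[48, 40, 51] -> max=51
step 9: append 3 -> window=[40, 51, 3] -> max=51
step 10: append 27 -> window=[51, 3, 27] -> max=51
step 11: append 46 -> window=[3, 27, 46] -> max=46
step 12: append 31 -> window=[27, 46, 31] -> max=46
Window #10 max = 46

Answer: 46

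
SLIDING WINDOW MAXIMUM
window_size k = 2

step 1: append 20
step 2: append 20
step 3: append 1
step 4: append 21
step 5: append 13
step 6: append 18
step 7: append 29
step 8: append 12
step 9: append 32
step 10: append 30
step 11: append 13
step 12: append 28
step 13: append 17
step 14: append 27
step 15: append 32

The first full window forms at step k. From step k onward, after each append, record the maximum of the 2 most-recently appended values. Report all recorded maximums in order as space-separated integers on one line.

Answer: 20 20 21 21 18 29 29 32 32 30 28 28 27 32

Derivation:
step 1: append 20 -> window=[20] (not full yet)
step 2: append 20 -> window=[20, 20] -> max=20
step 3: append 1 -> window=[20, 1] -> max=20
step 4: append 21 -> window=[1, 21] -> max=21
step 5: append 13 -> window=[21, 13] -> max=21
step 6: append 18 -> window=[13, 18] -> max=18
step 7: append 29 -> window=[18, 29] -> max=29
step 8: append 12 -> window=[29, 12] -> max=29
step 9: append 32 -> window=[12, 32] -> max=32
step 10: append 30 -> window=[32, 30] -> max=32
step 11: append 13 -> window=[30, 13] -> max=30
step 12: append 28 -> window=[13, 28] -> max=28
step 13: append 17 -> window=[28, 17] -> max=28
step 14: append 27 -> window=[17, 27] -> max=27
step 15: append 32 -> window=[27, 32] -> max=32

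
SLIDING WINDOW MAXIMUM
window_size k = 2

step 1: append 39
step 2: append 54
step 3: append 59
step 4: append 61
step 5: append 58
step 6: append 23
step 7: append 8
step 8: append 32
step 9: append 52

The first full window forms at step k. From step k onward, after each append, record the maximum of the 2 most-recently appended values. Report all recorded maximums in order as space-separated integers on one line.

step 1: append 39 -> window=[39] (not full yet)
step 2: append 54 -> window=[39, 54] -> max=54
step 3: append 59 -> window=[54, 59] -> max=59
step 4: append 61 -> window=[59, 61] -> max=61
step 5: append 58 -> window=[61, 58] -> max=61
step 6: append 23 -> window=[58, 23] -> max=58
step 7: append 8 -> window=[23, 8] -> max=23
step 8: append 32 -> window=[8, 32] -> max=32
step 9: append 52 -> window=[32, 52] -> max=52

Answer: 54 59 61 61 58 23 32 52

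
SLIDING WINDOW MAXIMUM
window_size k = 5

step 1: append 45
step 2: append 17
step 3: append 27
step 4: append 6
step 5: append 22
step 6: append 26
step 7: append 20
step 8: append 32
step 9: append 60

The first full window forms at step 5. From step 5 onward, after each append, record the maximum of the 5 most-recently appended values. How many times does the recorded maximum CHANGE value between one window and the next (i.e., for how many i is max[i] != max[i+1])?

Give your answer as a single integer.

step 1: append 45 -> window=[45] (not full yet)
step 2: append 17 -> window=[45, 17] (not full yet)
step 3: append 27 -> window=[45, 17, 27] (not full yet)
step 4: append 6 -> window=[45, 17, 27, 6] (not full yet)
step 5: append 22 -> window=[45, 17, 27, 6, 22] -> max=45
step 6: append 26 -> window=[17, 27, 6, 22, 26] -> max=27
step 7: append 20 -> window=[27, 6, 22, 26, 20] -> max=27
step 8: append 32 -> window=[6, 22, 26, 20, 32] -> max=32
step 9: append 60 -> window=[22, 26, 20, 32, 60] -> max=60
Recorded maximums: 45 27 27 32 60
Changes between consecutive maximums: 3

Answer: 3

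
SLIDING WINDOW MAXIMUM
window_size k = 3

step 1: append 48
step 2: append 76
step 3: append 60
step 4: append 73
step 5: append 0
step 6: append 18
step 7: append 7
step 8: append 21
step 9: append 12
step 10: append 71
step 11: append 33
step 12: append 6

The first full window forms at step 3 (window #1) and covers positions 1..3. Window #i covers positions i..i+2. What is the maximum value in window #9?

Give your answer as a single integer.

step 1: append 48 -> window=[48] (not full yet)
step 2: append 76 -> window=[48, 76] (not full yet)
step 3: append 60 -> window=[48, 76, 60] -> max=76
step 4: append 73 -> window=[76, 60, 73] -> max=76
step 5: append 0 -> window=[60, 73, 0] -> max=73
step 6: append 18 -> window=[73, 0, 18] -> max=73
step 7: append 7 -> window=[0, 18, 7] -> max=18
step 8: append 21 -> window=[18, 7, 21] -> max=21
step 9: append 12 -> window=[7, 21, 12] -> max=21
step 10: append 71 -> window=[21, 12, 71] -> max=71
step 11: append 33 -> window=[12, 71, 33] -> max=71
Window #9 max = 71

Answer: 71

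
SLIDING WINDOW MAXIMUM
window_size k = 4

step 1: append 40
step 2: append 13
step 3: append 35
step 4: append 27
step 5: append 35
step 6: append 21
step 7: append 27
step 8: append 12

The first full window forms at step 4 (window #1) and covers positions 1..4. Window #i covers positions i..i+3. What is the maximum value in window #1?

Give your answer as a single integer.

Answer: 40

Derivation:
step 1: append 40 -> window=[40] (not full yet)
step 2: append 13 -> window=[40, 13] (not full yet)
step 3: append 35 -> window=[40, 13, 35] (not full yet)
step 4: append 27 -> window=[40, 13, 35, 27] -> max=40
Window #1 max = 40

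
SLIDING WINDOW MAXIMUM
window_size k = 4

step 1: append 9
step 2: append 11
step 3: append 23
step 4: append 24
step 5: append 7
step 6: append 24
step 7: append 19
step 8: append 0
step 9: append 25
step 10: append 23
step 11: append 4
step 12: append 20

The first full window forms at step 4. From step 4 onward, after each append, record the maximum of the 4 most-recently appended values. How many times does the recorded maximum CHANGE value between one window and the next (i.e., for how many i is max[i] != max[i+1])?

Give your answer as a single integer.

step 1: append 9 -> window=[9] (not full yet)
step 2: append 11 -> window=[9, 11] (not full yet)
step 3: append 23 -> window=[9, 11, 23] (not full yet)
step 4: append 24 -> window=[9, 11, 23, 24] -> max=24
step 5: append 7 -> window=[11, 23, 24, 7] -> max=24
step 6: append 24 -> window=[23, 24, 7, 24] -> max=24
step 7: append 19 -> window=[24, 7, 24, 19] -> max=24
step 8: append 0 -> window=[7, 24, 19, 0] -> max=24
step 9: append 25 -> window=[24, 19, 0, 25] -> max=25
step 10: append 23 -> window=[19, 0, 25, 23] -> max=25
step 11: append 4 -> window=[0, 25, 23, 4] -> max=25
step 12: append 20 -> window=[25, 23, 4, 20] -> max=25
Recorded maximums: 24 24 24 24 24 25 25 25 25
Changes between consecutive maximums: 1

Answer: 1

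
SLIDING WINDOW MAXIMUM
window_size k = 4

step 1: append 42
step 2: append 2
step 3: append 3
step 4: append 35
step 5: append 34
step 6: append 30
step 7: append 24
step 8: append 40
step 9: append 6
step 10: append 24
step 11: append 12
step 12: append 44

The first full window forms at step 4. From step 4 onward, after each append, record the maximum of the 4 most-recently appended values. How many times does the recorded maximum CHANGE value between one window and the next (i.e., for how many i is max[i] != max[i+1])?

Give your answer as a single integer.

step 1: append 42 -> window=[42] (not full yet)
step 2: append 2 -> window=[42, 2] (not full yet)
step 3: append 3 -> window=[42, 2, 3] (not full yet)
step 4: append 35 -> window=[42, 2, 3, 35] -> max=42
step 5: append 34 -> window=[2, 3, 35, 34] -> max=35
step 6: append 30 -> window=[3, 35, 34, 30] -> max=35
step 7: append 24 -> window=[35, 34, 30, 24] -> max=35
step 8: append 40 -> window=[34, 30, 24, 40] -> max=40
step 9: append 6 -> window=[30, 24, 40, 6] -> max=40
step 10: append 24 -> window=[24, 40, 6, 24] -> max=40
step 11: append 12 -> window=[40, 6, 24, 12] -> max=40
step 12: append 44 -> window=[6, 24, 12, 44] -> max=44
Recorded maximums: 42 35 35 35 40 40 40 40 44
Changes between consecutive maximums: 3

Answer: 3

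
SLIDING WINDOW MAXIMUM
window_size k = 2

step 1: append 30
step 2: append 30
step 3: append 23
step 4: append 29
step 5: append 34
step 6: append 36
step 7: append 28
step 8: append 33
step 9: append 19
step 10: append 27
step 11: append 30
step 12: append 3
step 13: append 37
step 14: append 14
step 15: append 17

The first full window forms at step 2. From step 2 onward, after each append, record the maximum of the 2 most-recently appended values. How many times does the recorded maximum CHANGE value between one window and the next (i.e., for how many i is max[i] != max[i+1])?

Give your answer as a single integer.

step 1: append 30 -> window=[30] (not full yet)
step 2: append 30 -> window=[30, 30] -> max=30
step 3: append 23 -> window=[30, 23] -> max=30
step 4: append 29 -> window=[23, 29] -> max=29
step 5: append 34 -> window=[29, 34] -> max=34
step 6: append 36 -> window=[34, 36] -> max=36
step 7: append 28 -> window=[36, 28] -> max=36
step 8: append 33 -> window=[28, 33] -> max=33
step 9: append 19 -> window=[33, 19] -> max=33
step 10: append 27 -> window=[19, 27] -> max=27
step 11: append 30 -> window=[27, 30] -> max=30
step 12: append 3 -> window=[30, 3] -> max=30
step 13: append 37 -> window=[3, 37] -> max=37
step 14: append 14 -> window=[37, 14] -> max=37
step 15: append 17 -> window=[14, 17] -> max=17
Recorded maximums: 30 30 29 34 36 36 33 33 27 30 30 37 37 17
Changes between consecutive maximums: 8

Answer: 8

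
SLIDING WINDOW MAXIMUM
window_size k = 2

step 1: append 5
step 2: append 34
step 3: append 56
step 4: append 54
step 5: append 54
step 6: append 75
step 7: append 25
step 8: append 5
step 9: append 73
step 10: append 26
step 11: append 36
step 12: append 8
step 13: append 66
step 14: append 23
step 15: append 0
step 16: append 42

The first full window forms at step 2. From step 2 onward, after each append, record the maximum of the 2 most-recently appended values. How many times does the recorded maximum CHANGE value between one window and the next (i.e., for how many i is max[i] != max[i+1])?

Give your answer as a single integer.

Answer: 9

Derivation:
step 1: append 5 -> window=[5] (not full yet)
step 2: append 34 -> window=[5, 34] -> max=34
step 3: append 56 -> window=[34, 56] -> max=56
step 4: append 54 -> window=[56, 54] -> max=56
step 5: append 54 -> window=[54, 54] -> max=54
step 6: append 75 -> window=[54, 75] -> max=75
step 7: append 25 -> window=[75, 25] -> max=75
step 8: append 5 -> window=[25, 5] -> max=25
step 9: append 73 -> window=[5, 73] -> max=73
step 10: append 26 -> window=[73, 26] -> max=73
step 11: append 36 -> window=[26, 36] -> max=36
step 12: append 8 -> window=[36, 8] -> max=36
step 13: append 66 -> window=[8, 66] -> max=66
step 14: append 23 -> window=[66, 23] -> max=66
step 15: append 0 -> window=[23, 0] -> max=23
step 16: append 42 -> window=[0, 42] -> max=42
Recorded maximums: 34 56 56 54 75 75 25 73 73 36 36 66 66 23 42
Changes between consecutive maximums: 9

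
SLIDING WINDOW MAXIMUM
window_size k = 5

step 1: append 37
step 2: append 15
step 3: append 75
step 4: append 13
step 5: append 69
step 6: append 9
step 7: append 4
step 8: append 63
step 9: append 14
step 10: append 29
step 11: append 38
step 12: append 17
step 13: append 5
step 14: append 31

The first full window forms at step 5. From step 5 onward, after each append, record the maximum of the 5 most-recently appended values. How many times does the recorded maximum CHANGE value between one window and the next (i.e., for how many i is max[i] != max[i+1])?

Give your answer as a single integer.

step 1: append 37 -> window=[37] (not full yet)
step 2: append 15 -> window=[37, 15] (not full yet)
step 3: append 75 -> window=[37, 15, 75] (not full yet)
step 4: append 13 -> window=[37, 15, 75, 13] (not full yet)
step 5: append 69 -> window=[37, 15, 75, 13, 69] -> max=75
step 6: append 9 -> window=[15, 75, 13, 69, 9] -> max=75
step 7: append 4 -> window=[75, 13, 69, 9, 4] -> max=75
step 8: append 63 -> window=[13, 69, 9, 4, 63] -> max=69
step 9: append 14 -> window=[69, 9, 4, 63, 14] -> max=69
step 10: append 29 -> window=[9, 4, 63, 14, 29] -> max=63
step 11: append 38 -> window=[4, 63, 14, 29, 38] -> max=63
step 12: append 17 -> window=[63, 14, 29, 38, 17] -> max=63
step 13: append 5 -> window=[14, 29, 38, 17, 5] -> max=38
step 14: append 31 -> window=[29, 38, 17, 5, 31] -> max=38
Recorded maximums: 75 75 75 69 69 63 63 63 38 38
Changes between consecutive maximums: 3

Answer: 3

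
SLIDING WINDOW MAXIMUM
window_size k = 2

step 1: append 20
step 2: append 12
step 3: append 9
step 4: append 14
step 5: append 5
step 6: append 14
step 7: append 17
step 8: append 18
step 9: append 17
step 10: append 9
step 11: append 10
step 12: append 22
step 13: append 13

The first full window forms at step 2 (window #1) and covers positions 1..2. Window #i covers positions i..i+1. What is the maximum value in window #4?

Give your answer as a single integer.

step 1: append 20 -> window=[20] (not full yet)
step 2: append 12 -> window=[20, 12] -> max=20
step 3: append 9 -> window=[12, 9] -> max=12
step 4: append 14 -> window=[9, 14] -> max=14
step 5: append 5 -> window=[14, 5] -> max=14
Window #4 max = 14

Answer: 14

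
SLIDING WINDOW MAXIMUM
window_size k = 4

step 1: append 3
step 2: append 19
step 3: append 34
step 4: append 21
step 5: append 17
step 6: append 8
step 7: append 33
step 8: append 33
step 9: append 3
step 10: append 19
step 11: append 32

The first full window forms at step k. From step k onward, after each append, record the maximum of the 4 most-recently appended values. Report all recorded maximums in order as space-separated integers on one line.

step 1: append 3 -> window=[3] (not full yet)
step 2: append 19 -> window=[3, 19] (not full yet)
step 3: append 34 -> window=[3, 19, 34] (not full yet)
step 4: append 21 -> window=[3, 19, 34, 21] -> max=34
step 5: append 17 -> window=[19, 34, 21, 17] -> max=34
step 6: append 8 -> window=[34, 21, 17, 8] -> max=34
step 7: append 33 -> window=[21, 17, 8, 33] -> max=33
step 8: append 33 -> window=[17, 8, 33, 33] -> max=33
step 9: append 3 -> window=[8, 33, 33, 3] -> max=33
step 10: append 19 -> window=[33, 33, 3, 19] -> max=33
step 11: append 32 -> window=[33, 3, 19, 32] -> max=33

Answer: 34 34 34 33 33 33 33 33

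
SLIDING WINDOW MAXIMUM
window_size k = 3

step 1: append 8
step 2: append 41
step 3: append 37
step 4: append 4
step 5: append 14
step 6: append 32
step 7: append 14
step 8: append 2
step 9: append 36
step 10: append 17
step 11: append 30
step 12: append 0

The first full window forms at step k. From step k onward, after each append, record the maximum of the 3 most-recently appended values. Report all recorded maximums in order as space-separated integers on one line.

step 1: append 8 -> window=[8] (not full yet)
step 2: append 41 -> window=[8, 41] (not full yet)
step 3: append 37 -> window=[8, 41, 37] -> max=41
step 4: append 4 -> window=[41, 37, 4] -> max=41
step 5: append 14 -> window=[37, 4, 14] -> max=37
step 6: append 32 -> window=[4, 14, 32] -> max=32
step 7: append 14 -> window=[14, 32, 14] -> max=32
step 8: append 2 -> window=[32, 14, 2] -> max=32
step 9: append 36 -> window=[14, 2, 36] -> max=36
step 10: append 17 -> window=[2, 36, 17] -> max=36
step 11: append 30 -> window=[36, 17, 30] -> max=36
step 12: append 0 -> window=[17, 30, 0] -> max=30

Answer: 41 41 37 32 32 32 36 36 36 30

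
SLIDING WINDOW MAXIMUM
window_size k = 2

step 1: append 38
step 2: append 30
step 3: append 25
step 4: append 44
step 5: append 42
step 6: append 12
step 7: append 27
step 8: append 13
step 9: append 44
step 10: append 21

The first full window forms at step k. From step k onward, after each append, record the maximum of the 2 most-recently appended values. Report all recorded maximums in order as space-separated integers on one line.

Answer: 38 30 44 44 42 27 27 44 44

Derivation:
step 1: append 38 -> window=[38] (not full yet)
step 2: append 30 -> window=[38, 30] -> max=38
step 3: append 25 -> window=[30, 25] -> max=30
step 4: append 44 -> window=[25, 44] -> max=44
step 5: append 42 -> window=[44, 42] -> max=44
step 6: append 12 -> window=[42, 12] -> max=42
step 7: append 27 -> window=[12, 27] -> max=27
step 8: append 13 -> window=[27, 13] -> max=27
step 9: append 44 -> window=[13, 44] -> max=44
step 10: append 21 -> window=[44, 21] -> max=44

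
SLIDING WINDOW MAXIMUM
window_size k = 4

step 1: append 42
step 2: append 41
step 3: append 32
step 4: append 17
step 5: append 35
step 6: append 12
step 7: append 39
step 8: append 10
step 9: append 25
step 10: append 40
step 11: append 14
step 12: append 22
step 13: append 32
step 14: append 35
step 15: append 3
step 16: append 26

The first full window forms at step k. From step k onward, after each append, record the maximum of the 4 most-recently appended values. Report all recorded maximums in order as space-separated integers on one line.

step 1: append 42 -> window=[42] (not full yet)
step 2: append 41 -> window=[42, 41] (not full yet)
step 3: append 32 -> window=[42, 41, 32] (not full yet)
step 4: append 17 -> window=[42, 41, 32, 17] -> max=42
step 5: append 35 -> window=[41, 32, 17, 35] -> max=41
step 6: append 12 -> window=[32, 17, 35, 12] -> max=35
step 7: append 39 -> window=[17, 35, 12, 39] -> max=39
step 8: append 10 -> window=[35, 12, 39, 10] -> max=39
step 9: append 25 -> window=[12, 39, 10, 25] -> max=39
step 10: append 40 -> window=[39, 10, 25, 40] -> max=40
step 11: append 14 -> window=[10, 25, 40, 14] -> max=40
step 12: append 22 -> window=[25, 40, 14, 22] -> max=40
step 13: append 32 -> window=[40, 14, 22, 32] -> max=40
step 14: append 35 -> window=[14, 22, 32, 35] -> max=35
step 15: append 3 -> window=[22, 32, 35, 3] -> max=35
step 16: append 26 -> window=[32, 35, 3, 26] -> max=35

Answer: 42 41 35 39 39 39 40 40 40 40 35 35 35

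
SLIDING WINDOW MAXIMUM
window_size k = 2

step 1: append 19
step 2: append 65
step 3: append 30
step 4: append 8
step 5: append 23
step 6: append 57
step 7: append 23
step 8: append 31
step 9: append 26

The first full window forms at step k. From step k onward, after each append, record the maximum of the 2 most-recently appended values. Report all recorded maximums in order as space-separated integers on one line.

step 1: append 19 -> window=[19] (not full yet)
step 2: append 65 -> window=[19, 65] -> max=65
step 3: append 30 -> window=[65, 30] -> max=65
step 4: append 8 -> window=[30, 8] -> max=30
step 5: append 23 -> window=[8, 23] -> max=23
step 6: append 57 -> window=[23, 57] -> max=57
step 7: append 23 -> window=[57, 23] -> max=57
step 8: append 31 -> window=[23, 31] -> max=31
step 9: append 26 -> window=[31, 26] -> max=31

Answer: 65 65 30 23 57 57 31 31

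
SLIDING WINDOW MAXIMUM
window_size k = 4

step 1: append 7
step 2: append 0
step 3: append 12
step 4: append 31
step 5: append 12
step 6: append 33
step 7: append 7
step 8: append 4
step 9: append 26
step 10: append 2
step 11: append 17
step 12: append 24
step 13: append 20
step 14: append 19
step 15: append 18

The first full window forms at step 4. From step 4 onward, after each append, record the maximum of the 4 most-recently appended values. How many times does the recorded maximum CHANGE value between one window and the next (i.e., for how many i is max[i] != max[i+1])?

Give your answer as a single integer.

step 1: append 7 -> window=[7] (not full yet)
step 2: append 0 -> window=[7, 0] (not full yet)
step 3: append 12 -> window=[7, 0, 12] (not full yet)
step 4: append 31 -> window=[7, 0, 12, 31] -> max=31
step 5: append 12 -> window=[0, 12, 31, 12] -> max=31
step 6: append 33 -> window=[12, 31, 12, 33] -> max=33
step 7: append 7 -> window=[31, 12, 33, 7] -> max=33
step 8: append 4 -> window=[12, 33, 7, 4] -> max=33
step 9: append 26 -> window=[33, 7, 4, 26] -> max=33
step 10: append 2 -> window=[7, 4, 26, 2] -> max=26
step 11: append 17 -> window=[4, 26, 2, 17] -> max=26
step 12: append 24 -> window=[26, 2, 17, 24] -> max=26
step 13: append 20 -> window=[2, 17, 24, 20] -> max=24
step 14: append 19 -> window=[17, 24, 20, 19] -> max=24
step 15: append 18 -> window=[24, 20, 19, 18] -> max=24
Recorded maximums: 31 31 33 33 33 33 26 26 26 24 24 24
Changes between consecutive maximums: 3

Answer: 3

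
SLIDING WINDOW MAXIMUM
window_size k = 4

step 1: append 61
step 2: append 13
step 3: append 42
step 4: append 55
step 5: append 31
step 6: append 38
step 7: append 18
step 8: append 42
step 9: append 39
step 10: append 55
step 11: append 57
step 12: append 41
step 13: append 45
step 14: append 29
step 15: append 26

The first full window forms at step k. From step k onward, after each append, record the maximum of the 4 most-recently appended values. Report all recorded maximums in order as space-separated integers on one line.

Answer: 61 55 55 55 42 42 55 57 57 57 57 45

Derivation:
step 1: append 61 -> window=[61] (not full yet)
step 2: append 13 -> window=[61, 13] (not full yet)
step 3: append 42 -> window=[61, 13, 42] (not full yet)
step 4: append 55 -> window=[61, 13, 42, 55] -> max=61
step 5: append 31 -> window=[13, 42, 55, 31] -> max=55
step 6: append 38 -> window=[42, 55, 31, 38] -> max=55
step 7: append 18 -> window=[55, 31, 38, 18] -> max=55
step 8: append 42 -> window=[31, 38, 18, 42] -> max=42
step 9: append 39 -> window=[38, 18, 42, 39] -> max=42
step 10: append 55 -> window=[18, 42, 39, 55] -> max=55
step 11: append 57 -> window=[42, 39, 55, 57] -> max=57
step 12: append 41 -> window=[39, 55, 57, 41] -> max=57
step 13: append 45 -> window=[55, 57, 41, 45] -> max=57
step 14: append 29 -> window=[57, 41, 45, 29] -> max=57
step 15: append 26 -> window=[41, 45, 29, 26] -> max=45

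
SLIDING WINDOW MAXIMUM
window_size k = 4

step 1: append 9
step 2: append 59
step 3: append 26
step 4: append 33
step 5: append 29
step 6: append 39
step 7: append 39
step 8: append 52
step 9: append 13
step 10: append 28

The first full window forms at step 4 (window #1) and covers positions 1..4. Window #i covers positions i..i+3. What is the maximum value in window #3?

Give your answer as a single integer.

step 1: append 9 -> window=[9] (not full yet)
step 2: append 59 -> window=[9, 59] (not full yet)
step 3: append 26 -> window=[9, 59, 26] (not full yet)
step 4: append 33 -> window=[9, 59, 26, 33] -> max=59
step 5: append 29 -> window=[59, 26, 33, 29] -> max=59
step 6: append 39 -> window=[26, 33, 29, 39] -> max=39
Window #3 max = 39

Answer: 39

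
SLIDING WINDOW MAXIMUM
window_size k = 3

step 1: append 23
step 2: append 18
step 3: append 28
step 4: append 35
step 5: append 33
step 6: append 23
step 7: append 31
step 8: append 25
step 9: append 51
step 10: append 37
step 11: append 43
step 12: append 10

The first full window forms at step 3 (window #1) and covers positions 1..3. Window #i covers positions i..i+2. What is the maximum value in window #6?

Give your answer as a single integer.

Answer: 31

Derivation:
step 1: append 23 -> window=[23] (not full yet)
step 2: append 18 -> window=[23, 18] (not full yet)
step 3: append 28 -> window=[23, 18, 28] -> max=28
step 4: append 35 -> window=[18, 28, 35] -> max=35
step 5: append 33 -> window=[28, 35, 33] -> max=35
step 6: append 23 -> window=[35, 33, 23] -> max=35
step 7: append 31 -> window=[33, 23, 31] -> max=33
step 8: append 25 -> window=[23, 31, 25] -> max=31
Window #6 max = 31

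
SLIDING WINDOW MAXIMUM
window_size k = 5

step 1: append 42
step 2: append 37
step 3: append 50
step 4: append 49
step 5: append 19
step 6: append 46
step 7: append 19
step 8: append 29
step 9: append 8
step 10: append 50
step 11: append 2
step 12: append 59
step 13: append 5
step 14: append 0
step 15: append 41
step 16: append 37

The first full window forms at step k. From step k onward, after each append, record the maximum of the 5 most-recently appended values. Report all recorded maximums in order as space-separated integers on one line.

step 1: append 42 -> window=[42] (not full yet)
step 2: append 37 -> window=[42, 37] (not full yet)
step 3: append 50 -> window=[42, 37, 50] (not full yet)
step 4: append 49 -> window=[42, 37, 50, 49] (not full yet)
step 5: append 19 -> window=[42, 37, 50, 49, 19] -> max=50
step 6: append 46 -> window=[37, 50, 49, 19, 46] -> max=50
step 7: append 19 -> window=[50, 49, 19, 46, 19] -> max=50
step 8: append 29 -> window=[49, 19, 46, 19, 29] -> max=49
step 9: append 8 -> window=[19, 46, 19, 29, 8] -> max=46
step 10: append 50 -> window=[46, 19, 29, 8, 50] -> max=50
step 11: append 2 -> window=[19, 29, 8, 50, 2] -> max=50
step 12: append 59 -> window=[29, 8, 50, 2, 59] -> max=59
step 13: append 5 -> window=[8, 50, 2, 59, 5] -> max=59
step 14: append 0 -> window=[50, 2, 59, 5, 0] -> max=59
step 15: append 41 -> window=[2, 59, 5, 0, 41] -> max=59
step 16: append 37 -> window=[59, 5, 0, 41, 37] -> max=59

Answer: 50 50 50 49 46 50 50 59 59 59 59 59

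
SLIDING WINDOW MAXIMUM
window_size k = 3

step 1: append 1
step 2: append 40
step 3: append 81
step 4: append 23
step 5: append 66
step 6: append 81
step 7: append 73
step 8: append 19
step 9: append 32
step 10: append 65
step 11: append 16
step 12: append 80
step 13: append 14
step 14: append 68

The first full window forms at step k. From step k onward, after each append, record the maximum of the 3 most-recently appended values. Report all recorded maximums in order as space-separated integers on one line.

Answer: 81 81 81 81 81 81 73 65 65 80 80 80

Derivation:
step 1: append 1 -> window=[1] (not full yet)
step 2: append 40 -> window=[1, 40] (not full yet)
step 3: append 81 -> window=[1, 40, 81] -> max=81
step 4: append 23 -> window=[40, 81, 23] -> max=81
step 5: append 66 -> window=[81, 23, 66] -> max=81
step 6: append 81 -> window=[23, 66, 81] -> max=81
step 7: append 73 -> window=[66, 81, 73] -> max=81
step 8: append 19 -> window=[81, 73, 19] -> max=81
step 9: append 32 -> window=[73, 19, 32] -> max=73
step 10: append 65 -> window=[19, 32, 65] -> max=65
step 11: append 16 -> window=[32, 65, 16] -> max=65
step 12: append 80 -> window=[65, 16, 80] -> max=80
step 13: append 14 -> window=[16, 80, 14] -> max=80
step 14: append 68 -> window=[80, 14, 68] -> max=80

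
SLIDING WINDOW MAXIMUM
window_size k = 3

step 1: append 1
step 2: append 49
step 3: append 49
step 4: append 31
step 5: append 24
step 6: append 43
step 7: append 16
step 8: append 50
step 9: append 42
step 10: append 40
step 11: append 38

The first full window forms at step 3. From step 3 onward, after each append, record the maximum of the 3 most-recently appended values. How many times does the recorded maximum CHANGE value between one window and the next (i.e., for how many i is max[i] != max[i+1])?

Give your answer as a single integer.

step 1: append 1 -> window=[1] (not full yet)
step 2: append 49 -> window=[1, 49] (not full yet)
step 3: append 49 -> window=[1, 49, 49] -> max=49
step 4: append 31 -> window=[49, 49, 31] -> max=49
step 5: append 24 -> window=[49, 31, 24] -> max=49
step 6: append 43 -> window=[31, 24, 43] -> max=43
step 7: append 16 -> window=[24, 43, 16] -> max=43
step 8: append 50 -> window=[43, 16, 50] -> max=50
step 9: append 42 -> window=[16, 50, 42] -> max=50
step 10: append 40 -> window=[50, 42, 40] -> max=50
step 11: append 38 -> window=[42, 40, 38] -> max=42
Recorded maximums: 49 49 49 43 43 50 50 50 42
Changes between consecutive maximums: 3

Answer: 3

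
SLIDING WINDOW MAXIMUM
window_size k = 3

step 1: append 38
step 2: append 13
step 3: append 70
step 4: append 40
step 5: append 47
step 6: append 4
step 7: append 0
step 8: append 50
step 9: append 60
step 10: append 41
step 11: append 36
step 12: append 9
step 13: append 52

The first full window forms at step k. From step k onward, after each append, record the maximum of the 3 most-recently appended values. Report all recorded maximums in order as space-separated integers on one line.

step 1: append 38 -> window=[38] (not full yet)
step 2: append 13 -> window=[38, 13] (not full yet)
step 3: append 70 -> window=[38, 13, 70] -> max=70
step 4: append 40 -> window=[13, 70, 40] -> max=70
step 5: append 47 -> window=[70, 40, 47] -> max=70
step 6: append 4 -> window=[40, 47, 4] -> max=47
step 7: append 0 -> window=[47, 4, 0] -> max=47
step 8: append 50 -> window=[4, 0, 50] -> max=50
step 9: append 60 -> window=[0, 50, 60] -> max=60
step 10: append 41 -> window=[50, 60, 41] -> max=60
step 11: append 36 -> window=[60, 41, 36] -> max=60
step 12: append 9 -> window=[41, 36, 9] -> max=41
step 13: append 52 -> window=[36, 9, 52] -> max=52

Answer: 70 70 70 47 47 50 60 60 60 41 52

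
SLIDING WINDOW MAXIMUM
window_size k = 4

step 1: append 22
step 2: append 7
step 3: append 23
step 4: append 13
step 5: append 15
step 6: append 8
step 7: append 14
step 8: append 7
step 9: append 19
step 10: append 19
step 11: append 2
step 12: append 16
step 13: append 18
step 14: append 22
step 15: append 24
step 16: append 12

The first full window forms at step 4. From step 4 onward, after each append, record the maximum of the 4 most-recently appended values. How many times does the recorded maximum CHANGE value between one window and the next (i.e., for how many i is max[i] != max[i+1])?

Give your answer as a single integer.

Answer: 4

Derivation:
step 1: append 22 -> window=[22] (not full yet)
step 2: append 7 -> window=[22, 7] (not full yet)
step 3: append 23 -> window=[22, 7, 23] (not full yet)
step 4: append 13 -> window=[22, 7, 23, 13] -> max=23
step 5: append 15 -> window=[7, 23, 13, 15] -> max=23
step 6: append 8 -> window=[23, 13, 15, 8] -> max=23
step 7: append 14 -> window=[13, 15, 8, 14] -> max=15
step 8: append 7 -> window=[15, 8, 14, 7] -> max=15
step 9: append 19 -> window=[8, 14, 7, 19] -> max=19
step 10: append 19 -> window=[14, 7, 19, 19] -> max=19
step 11: append 2 -> window=[7, 19, 19, 2] -> max=19
step 12: append 16 -> window=[19, 19, 2, 16] -> max=19
step 13: append 18 -> window=[19, 2, 16, 18] -> max=19
step 14: append 22 -> window=[2, 16, 18, 22] -> max=22
step 15: append 24 -> window=[16, 18, 22, 24] -> max=24
step 16: append 12 -> window=[18, 22, 24, 12] -> max=24
Recorded maximums: 23 23 23 15 15 19 19 19 19 19 22 24 24
Changes between consecutive maximums: 4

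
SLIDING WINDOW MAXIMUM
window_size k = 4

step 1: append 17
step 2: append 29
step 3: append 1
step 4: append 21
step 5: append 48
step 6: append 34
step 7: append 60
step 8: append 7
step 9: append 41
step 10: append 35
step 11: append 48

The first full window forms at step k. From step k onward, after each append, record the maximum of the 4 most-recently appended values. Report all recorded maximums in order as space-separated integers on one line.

Answer: 29 48 48 60 60 60 60 48

Derivation:
step 1: append 17 -> window=[17] (not full yet)
step 2: append 29 -> window=[17, 29] (not full yet)
step 3: append 1 -> window=[17, 29, 1] (not full yet)
step 4: append 21 -> window=[17, 29, 1, 21] -> max=29
step 5: append 48 -> window=[29, 1, 21, 48] -> max=48
step 6: append 34 -> window=[1, 21, 48, 34] -> max=48
step 7: append 60 -> window=[21, 48, 34, 60] -> max=60
step 8: append 7 -> window=[48, 34, 60, 7] -> max=60
step 9: append 41 -> window=[34, 60, 7, 41] -> max=60
step 10: append 35 -> window=[60, 7, 41, 35] -> max=60
step 11: append 48 -> window=[7, 41, 35, 48] -> max=48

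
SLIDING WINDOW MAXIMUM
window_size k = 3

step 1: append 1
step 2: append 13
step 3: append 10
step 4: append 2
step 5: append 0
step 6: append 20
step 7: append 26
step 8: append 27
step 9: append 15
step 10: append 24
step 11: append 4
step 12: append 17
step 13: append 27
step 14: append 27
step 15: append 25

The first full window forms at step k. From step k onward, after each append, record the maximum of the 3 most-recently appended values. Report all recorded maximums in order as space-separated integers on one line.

step 1: append 1 -> window=[1] (not full yet)
step 2: append 13 -> window=[1, 13] (not full yet)
step 3: append 10 -> window=[1, 13, 10] -> max=13
step 4: append 2 -> window=[13, 10, 2] -> max=13
step 5: append 0 -> window=[10, 2, 0] -> max=10
step 6: append 20 -> window=[2, 0, 20] -> max=20
step 7: append 26 -> window=[0, 20, 26] -> max=26
step 8: append 27 -> window=[20, 26, 27] -> max=27
step 9: append 15 -> window=[26, 27, 15] -> max=27
step 10: append 24 -> window=[27, 15, 24] -> max=27
step 11: append 4 -> window=[15, 24, 4] -> max=24
step 12: append 17 -> window=[24, 4, 17] -> max=24
step 13: append 27 -> window=[4, 17, 27] -> max=27
step 14: append 27 -> window=[17, 27, 27] -> max=27
step 15: append 25 -> window=[27, 27, 25] -> max=27

Answer: 13 13 10 20 26 27 27 27 24 24 27 27 27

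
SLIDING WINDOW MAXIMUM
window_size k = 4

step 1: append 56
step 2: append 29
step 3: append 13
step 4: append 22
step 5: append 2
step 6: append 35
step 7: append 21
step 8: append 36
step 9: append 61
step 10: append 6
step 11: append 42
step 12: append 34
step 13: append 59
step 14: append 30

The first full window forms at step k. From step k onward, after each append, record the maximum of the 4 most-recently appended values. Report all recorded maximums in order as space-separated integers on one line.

Answer: 56 29 35 35 36 61 61 61 61 59 59

Derivation:
step 1: append 56 -> window=[56] (not full yet)
step 2: append 29 -> window=[56, 29] (not full yet)
step 3: append 13 -> window=[56, 29, 13] (not full yet)
step 4: append 22 -> window=[56, 29, 13, 22] -> max=56
step 5: append 2 -> window=[29, 13, 22, 2] -> max=29
step 6: append 35 -> window=[13, 22, 2, 35] -> max=35
step 7: append 21 -> window=[22, 2, 35, 21] -> max=35
step 8: append 36 -> window=[2, 35, 21, 36] -> max=36
step 9: append 61 -> window=[35, 21, 36, 61] -> max=61
step 10: append 6 -> window=[21, 36, 61, 6] -> max=61
step 11: append 42 -> window=[36, 61, 6, 42] -> max=61
step 12: append 34 -> window=[61, 6, 42, 34] -> max=61
step 13: append 59 -> window=[6, 42, 34, 59] -> max=59
step 14: append 30 -> window=[42, 34, 59, 30] -> max=59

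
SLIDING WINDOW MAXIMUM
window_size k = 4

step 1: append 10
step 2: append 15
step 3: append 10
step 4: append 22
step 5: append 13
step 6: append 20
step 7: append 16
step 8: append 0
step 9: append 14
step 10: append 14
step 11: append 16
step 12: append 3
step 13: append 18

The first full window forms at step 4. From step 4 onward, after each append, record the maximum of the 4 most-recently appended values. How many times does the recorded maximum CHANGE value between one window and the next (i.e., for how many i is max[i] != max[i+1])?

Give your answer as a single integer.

Answer: 3

Derivation:
step 1: append 10 -> window=[10] (not full yet)
step 2: append 15 -> window=[10, 15] (not full yet)
step 3: append 10 -> window=[10, 15, 10] (not full yet)
step 4: append 22 -> window=[10, 15, 10, 22] -> max=22
step 5: append 13 -> window=[15, 10, 22, 13] -> max=22
step 6: append 20 -> window=[10, 22, 13, 20] -> max=22
step 7: append 16 -> window=[22, 13, 20, 16] -> max=22
step 8: append 0 -> window=[13, 20, 16, 0] -> max=20
step 9: append 14 -> window=[20, 16, 0, 14] -> max=20
step 10: append 14 -> window=[16, 0, 14, 14] -> max=16
step 11: append 16 -> window=[0, 14, 14, 16] -> max=16
step 12: append 3 -> window=[14, 14, 16, 3] -> max=16
step 13: append 18 -> window=[14, 16, 3, 18] -> max=18
Recorded maximums: 22 22 22 22 20 20 16 16 16 18
Changes between consecutive maximums: 3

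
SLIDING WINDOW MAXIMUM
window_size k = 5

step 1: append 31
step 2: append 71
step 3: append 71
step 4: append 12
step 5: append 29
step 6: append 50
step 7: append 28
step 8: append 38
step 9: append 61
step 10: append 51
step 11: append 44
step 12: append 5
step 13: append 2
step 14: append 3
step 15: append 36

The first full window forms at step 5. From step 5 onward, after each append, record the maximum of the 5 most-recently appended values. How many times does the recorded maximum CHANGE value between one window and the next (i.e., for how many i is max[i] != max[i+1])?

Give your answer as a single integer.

Answer: 4

Derivation:
step 1: append 31 -> window=[31] (not full yet)
step 2: append 71 -> window=[31, 71] (not full yet)
step 3: append 71 -> window=[31, 71, 71] (not full yet)
step 4: append 12 -> window=[31, 71, 71, 12] (not full yet)
step 5: append 29 -> window=[31, 71, 71, 12, 29] -> max=71
step 6: append 50 -> window=[71, 71, 12, 29, 50] -> max=71
step 7: append 28 -> window=[71, 12, 29, 50, 28] -> max=71
step 8: append 38 -> window=[12, 29, 50, 28, 38] -> max=50
step 9: append 61 -> window=[29, 50, 28, 38, 61] -> max=61
step 10: append 51 -> window=[50, 28, 38, 61, 51] -> max=61
step 11: append 44 -> window=[28, 38, 61, 51, 44] -> max=61
step 12: append 5 -> window=[38, 61, 51, 44, 5] -> max=61
step 13: append 2 -> window=[61, 51, 44, 5, 2] -> max=61
step 14: append 3 -> window=[51, 44, 5, 2, 3] -> max=51
step 15: append 36 -> window=[44, 5, 2, 3, 36] -> max=44
Recorded maximums: 71 71 71 50 61 61 61 61 61 51 44
Changes between consecutive maximums: 4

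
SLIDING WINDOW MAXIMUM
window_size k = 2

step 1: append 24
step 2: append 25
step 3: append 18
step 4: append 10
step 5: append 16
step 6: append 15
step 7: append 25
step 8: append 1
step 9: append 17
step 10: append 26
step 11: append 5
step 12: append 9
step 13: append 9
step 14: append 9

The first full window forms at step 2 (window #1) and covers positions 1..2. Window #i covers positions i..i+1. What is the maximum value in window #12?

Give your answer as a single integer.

Answer: 9

Derivation:
step 1: append 24 -> window=[24] (not full yet)
step 2: append 25 -> window=[24, 25] -> max=25
step 3: append 18 -> window=[25, 18] -> max=25
step 4: append 10 -> window=[18, 10] -> max=18
step 5: append 16 -> window=[10, 16] -> max=16
step 6: append 15 -> window=[16, 15] -> max=16
step 7: append 25 -> window=[15, 25] -> max=25
step 8: append 1 -> window=[25, 1] -> max=25
step 9: append 17 -> window=[1, 17] -> max=17
step 10: append 26 -> window=[17, 26] -> max=26
step 11: append 5 -> window=[26, 5] -> max=26
step 12: append 9 -> window=[5, 9] -> max=9
step 13: append 9 -> window=[9, 9] -> max=9
Window #12 max = 9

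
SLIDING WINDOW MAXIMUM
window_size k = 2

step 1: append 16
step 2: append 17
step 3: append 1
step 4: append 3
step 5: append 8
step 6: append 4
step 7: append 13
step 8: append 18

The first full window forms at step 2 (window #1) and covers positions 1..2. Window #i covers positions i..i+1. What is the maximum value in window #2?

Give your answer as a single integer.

step 1: append 16 -> window=[16] (not full yet)
step 2: append 17 -> window=[16, 17] -> max=17
step 3: append 1 -> window=[17, 1] -> max=17
Window #2 max = 17

Answer: 17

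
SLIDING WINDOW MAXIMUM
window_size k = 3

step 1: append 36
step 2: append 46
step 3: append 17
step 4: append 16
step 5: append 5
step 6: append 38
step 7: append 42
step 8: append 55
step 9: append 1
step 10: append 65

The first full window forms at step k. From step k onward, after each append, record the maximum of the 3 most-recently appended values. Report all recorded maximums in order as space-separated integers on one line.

step 1: append 36 -> window=[36] (not full yet)
step 2: append 46 -> window=[36, 46] (not full yet)
step 3: append 17 -> window=[36, 46, 17] -> max=46
step 4: append 16 -> window=[46, 17, 16] -> max=46
step 5: append 5 -> window=[17, 16, 5] -> max=17
step 6: append 38 -> window=[16, 5, 38] -> max=38
step 7: append 42 -> window=[5, 38, 42] -> max=42
step 8: append 55 -> window=[38, 42, 55] -> max=55
step 9: append 1 -> window=[42, 55, 1] -> max=55
step 10: append 65 -> window=[55, 1, 65] -> max=65

Answer: 46 46 17 38 42 55 55 65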